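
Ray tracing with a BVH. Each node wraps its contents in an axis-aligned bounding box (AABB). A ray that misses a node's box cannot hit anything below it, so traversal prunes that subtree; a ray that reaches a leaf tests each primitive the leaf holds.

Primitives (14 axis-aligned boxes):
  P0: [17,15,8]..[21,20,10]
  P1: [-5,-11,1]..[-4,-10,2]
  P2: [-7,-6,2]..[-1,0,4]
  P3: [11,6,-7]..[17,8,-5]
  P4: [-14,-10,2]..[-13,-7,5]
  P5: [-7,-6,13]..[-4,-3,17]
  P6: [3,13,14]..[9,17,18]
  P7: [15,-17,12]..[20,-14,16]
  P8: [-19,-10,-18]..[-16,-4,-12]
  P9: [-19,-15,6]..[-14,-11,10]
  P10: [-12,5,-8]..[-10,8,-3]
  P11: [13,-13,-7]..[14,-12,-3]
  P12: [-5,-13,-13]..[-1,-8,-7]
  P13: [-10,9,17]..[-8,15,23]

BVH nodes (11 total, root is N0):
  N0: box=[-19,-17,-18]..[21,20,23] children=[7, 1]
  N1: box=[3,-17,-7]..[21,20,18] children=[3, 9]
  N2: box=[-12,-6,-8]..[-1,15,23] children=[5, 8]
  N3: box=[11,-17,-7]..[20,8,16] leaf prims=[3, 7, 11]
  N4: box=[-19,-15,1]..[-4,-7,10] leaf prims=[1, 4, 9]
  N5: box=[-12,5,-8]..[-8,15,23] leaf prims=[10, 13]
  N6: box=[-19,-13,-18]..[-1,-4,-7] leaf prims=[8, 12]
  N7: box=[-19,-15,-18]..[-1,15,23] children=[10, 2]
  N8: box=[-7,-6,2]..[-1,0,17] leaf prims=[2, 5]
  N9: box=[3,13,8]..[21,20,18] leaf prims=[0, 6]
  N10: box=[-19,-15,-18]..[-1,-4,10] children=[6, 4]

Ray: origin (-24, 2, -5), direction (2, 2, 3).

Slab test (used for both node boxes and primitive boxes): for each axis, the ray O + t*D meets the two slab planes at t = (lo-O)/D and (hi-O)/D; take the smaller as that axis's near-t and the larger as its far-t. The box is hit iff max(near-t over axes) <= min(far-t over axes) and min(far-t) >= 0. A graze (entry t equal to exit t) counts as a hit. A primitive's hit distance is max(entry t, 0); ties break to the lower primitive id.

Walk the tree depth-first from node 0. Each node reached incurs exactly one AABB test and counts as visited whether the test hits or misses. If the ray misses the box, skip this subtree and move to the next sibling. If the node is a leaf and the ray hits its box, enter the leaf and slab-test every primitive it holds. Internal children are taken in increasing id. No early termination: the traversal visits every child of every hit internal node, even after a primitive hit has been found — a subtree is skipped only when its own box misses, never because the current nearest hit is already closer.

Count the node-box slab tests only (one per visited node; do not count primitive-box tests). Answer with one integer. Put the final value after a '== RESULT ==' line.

Walk:
N0 x:[5/2,45/2] y:[-19/2,9] z:[-13/3,28/3] -> hit [5/2,9], descend [1, 7]
  N1 x:[27/2,45/2] y:[-19/2,9] z:[-2/3,23/3] -> miss, prune
  N7 x:[5/2,23/2] y:[-17/2,13/2] z:[-13/3,28/3] -> hit [5/2,13/2], descend [2, 10]
    N2 x:[6,23/2] y:[-4,13/2] z:[-1,28/3] -> hit [6,13/2], descend [5, 8]
      N5 x:[6,8] y:[3/2,13/2] z:[-1,28/3] -> hit [6,13/2] leaf, test {P10(miss), P13(miss)}
      N8 x:[17/2,23/2] y:[-4,-1] z:[7/3,22/3] -> miss, prune
    N10 x:[5/2,23/2] y:[-17/2,-3] z:[-13/3,5] -> miss, prune

Visited [0, 1, 7, 2, 5, 8, 10]. Tests: 7 box, 1 leaf. Nearest: miss.

== RESULT ==
7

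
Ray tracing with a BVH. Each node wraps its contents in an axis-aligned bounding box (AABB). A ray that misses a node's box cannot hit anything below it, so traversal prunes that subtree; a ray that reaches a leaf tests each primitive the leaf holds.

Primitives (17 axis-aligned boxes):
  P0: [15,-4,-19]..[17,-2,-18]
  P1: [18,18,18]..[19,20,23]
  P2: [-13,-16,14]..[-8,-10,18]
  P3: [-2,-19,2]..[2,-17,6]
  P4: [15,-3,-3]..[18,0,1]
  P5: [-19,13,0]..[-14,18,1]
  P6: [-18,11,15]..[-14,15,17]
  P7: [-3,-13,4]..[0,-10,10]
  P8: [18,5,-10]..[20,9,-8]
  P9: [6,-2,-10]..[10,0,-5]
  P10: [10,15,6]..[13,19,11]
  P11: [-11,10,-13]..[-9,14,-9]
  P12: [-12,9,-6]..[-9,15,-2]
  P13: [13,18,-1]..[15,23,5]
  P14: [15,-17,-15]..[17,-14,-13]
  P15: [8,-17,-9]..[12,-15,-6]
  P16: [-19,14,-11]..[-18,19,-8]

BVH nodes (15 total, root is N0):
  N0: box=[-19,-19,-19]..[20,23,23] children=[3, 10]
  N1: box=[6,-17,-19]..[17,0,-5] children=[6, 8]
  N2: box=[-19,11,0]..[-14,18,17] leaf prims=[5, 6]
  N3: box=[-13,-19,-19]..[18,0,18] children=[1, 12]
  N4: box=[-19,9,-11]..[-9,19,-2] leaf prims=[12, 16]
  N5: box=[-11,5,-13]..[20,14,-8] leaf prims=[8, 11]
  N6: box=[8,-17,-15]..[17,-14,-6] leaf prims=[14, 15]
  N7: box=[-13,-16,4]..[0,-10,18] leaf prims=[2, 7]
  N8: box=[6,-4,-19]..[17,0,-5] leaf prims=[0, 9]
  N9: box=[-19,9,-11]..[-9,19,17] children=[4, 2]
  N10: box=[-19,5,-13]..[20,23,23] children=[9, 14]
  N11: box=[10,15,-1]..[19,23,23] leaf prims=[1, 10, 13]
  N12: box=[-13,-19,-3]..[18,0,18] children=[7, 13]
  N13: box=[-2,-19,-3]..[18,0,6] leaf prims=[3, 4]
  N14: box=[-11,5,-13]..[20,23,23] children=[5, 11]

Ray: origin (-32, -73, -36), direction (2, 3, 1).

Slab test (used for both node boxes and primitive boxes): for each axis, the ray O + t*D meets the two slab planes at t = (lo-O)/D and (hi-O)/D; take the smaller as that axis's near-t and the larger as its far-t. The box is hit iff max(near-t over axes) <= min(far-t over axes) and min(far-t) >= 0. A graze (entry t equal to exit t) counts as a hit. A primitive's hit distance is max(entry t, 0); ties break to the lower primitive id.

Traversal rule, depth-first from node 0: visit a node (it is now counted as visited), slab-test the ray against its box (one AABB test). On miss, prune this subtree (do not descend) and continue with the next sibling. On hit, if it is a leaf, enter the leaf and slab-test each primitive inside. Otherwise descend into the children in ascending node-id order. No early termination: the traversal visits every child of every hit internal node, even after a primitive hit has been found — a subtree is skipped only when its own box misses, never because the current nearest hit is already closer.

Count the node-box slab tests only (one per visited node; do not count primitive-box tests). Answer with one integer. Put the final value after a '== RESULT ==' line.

Walk:
N0 x:[13/2,26] y:[18,32] z:[17,59] -> hit [18,26], descend [3, 10]
  N3 x:[19/2,25] y:[18,73/3] z:[17,54] -> hit [18,73/3], descend [1, 12]
    N1 x:[19,49/2] y:[56/3,73/3] z:[17,31] -> hit [19,73/3], descend [6, 8]
      N6 x:[20,49/2] y:[56/3,59/3] z:[21,30] -> miss, prune
      N8 x:[19,49/2] y:[23,73/3] z:[17,31] -> hit [23,73/3] leaf, test {P0(miss), P9(miss)}
    N12 x:[19/2,25] y:[18,73/3] z:[33,54] -> miss, prune
  N10 x:[13/2,26] y:[26,32] z:[23,59] -> hit [26,26], descend [9, 14]
    N9 x:[13/2,23/2] y:[82/3,92/3] z:[25,53] -> miss, prune
    N14 x:[21/2,26] y:[26,32] z:[23,59] -> hit [26,26], descend [5, 11]
      N5 x:[21/2,26] y:[26,29] z:[23,28] -> hit [26,26] leaf, test {P8@t=26, P11(miss)}
      N11 x:[21,51/2] y:[88/3,32] z:[35,59] -> miss, prune

Summary -> nodes [0, 3, 1, 6, 8, 12, 10, 9, 14, 5, 11]; box-tests=11; leaf-entries=2; first=P8

== RESULT ==
11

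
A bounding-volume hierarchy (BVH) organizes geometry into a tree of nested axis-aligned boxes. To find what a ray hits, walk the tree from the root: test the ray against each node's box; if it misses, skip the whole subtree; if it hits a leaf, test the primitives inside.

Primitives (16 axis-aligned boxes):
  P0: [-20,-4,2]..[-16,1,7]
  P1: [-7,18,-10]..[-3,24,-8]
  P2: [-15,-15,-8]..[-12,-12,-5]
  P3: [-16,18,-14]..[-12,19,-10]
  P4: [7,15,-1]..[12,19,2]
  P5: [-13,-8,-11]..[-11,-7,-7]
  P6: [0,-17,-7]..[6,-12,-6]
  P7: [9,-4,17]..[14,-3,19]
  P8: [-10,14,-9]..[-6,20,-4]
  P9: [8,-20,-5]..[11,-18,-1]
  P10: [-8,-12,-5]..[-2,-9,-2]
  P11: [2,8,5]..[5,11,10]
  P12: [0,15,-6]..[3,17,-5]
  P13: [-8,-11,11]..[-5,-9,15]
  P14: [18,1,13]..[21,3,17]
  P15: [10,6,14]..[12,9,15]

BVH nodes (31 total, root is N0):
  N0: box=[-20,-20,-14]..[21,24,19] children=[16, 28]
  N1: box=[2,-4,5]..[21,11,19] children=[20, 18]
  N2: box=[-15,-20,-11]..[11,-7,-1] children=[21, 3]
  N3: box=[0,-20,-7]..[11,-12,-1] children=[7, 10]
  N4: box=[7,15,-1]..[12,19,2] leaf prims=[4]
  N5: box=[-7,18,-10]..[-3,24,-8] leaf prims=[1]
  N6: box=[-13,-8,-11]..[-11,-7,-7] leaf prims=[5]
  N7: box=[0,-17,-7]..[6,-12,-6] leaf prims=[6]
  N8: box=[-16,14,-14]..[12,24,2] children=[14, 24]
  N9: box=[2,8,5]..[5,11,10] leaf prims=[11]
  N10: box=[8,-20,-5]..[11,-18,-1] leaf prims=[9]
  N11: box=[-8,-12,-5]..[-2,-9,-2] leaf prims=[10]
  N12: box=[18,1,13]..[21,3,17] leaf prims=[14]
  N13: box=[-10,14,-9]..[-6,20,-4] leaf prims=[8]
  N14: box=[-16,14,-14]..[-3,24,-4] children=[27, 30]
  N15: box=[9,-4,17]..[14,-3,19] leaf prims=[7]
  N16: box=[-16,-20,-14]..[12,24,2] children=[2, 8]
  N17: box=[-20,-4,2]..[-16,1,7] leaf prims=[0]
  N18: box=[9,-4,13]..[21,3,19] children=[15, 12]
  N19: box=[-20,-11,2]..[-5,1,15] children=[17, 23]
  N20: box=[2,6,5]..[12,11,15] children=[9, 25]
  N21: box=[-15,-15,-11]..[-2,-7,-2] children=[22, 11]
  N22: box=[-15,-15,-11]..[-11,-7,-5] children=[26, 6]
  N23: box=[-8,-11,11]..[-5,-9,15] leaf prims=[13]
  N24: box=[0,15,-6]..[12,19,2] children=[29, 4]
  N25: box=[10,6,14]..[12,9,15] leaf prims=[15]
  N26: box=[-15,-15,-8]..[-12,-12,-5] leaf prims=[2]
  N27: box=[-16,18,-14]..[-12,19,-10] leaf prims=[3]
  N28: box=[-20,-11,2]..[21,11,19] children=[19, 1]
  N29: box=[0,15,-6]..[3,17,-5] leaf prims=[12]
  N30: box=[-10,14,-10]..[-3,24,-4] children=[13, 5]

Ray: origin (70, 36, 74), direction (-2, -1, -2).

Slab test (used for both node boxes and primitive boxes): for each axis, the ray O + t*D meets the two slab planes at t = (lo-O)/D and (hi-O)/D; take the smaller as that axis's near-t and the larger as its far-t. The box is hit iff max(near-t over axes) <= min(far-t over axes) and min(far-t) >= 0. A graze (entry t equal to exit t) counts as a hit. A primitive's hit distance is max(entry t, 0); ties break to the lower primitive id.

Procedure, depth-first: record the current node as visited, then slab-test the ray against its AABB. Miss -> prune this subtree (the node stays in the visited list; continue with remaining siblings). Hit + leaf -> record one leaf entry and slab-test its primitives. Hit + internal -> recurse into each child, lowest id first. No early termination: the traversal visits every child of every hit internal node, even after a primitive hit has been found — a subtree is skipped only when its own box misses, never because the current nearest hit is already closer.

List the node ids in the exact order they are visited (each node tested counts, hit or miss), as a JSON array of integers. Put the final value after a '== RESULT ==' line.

Walk:
N0 x:[49/2,45] y:[12,56] z:[55/2,44] -> hit [55/2,44], descend [16, 28]
  N16 x:[29,43] y:[12,56] z:[36,44] -> hit [36,43], descend [2, 8]
    N2 x:[59/2,85/2] y:[43,56] z:[75/2,85/2] -> miss, prune
    N8 x:[29,43] y:[12,22] z:[36,44] -> miss, prune
  N28 x:[49/2,45] y:[25,47] z:[55/2,36] -> hit [55/2,36], descend [1, 19]
    N1 x:[49/2,34] y:[25,40] z:[55/2,69/2] -> hit [55/2,34], descend [18, 20]
      N18 x:[49/2,61/2] y:[33,40] z:[55/2,61/2] -> miss, prune
      N20 x:[29,34] y:[25,30] z:[59/2,69/2] -> hit [59/2,30], descend [9, 25]
        N9 x:[65/2,34] y:[25,28] z:[32,69/2] -> miss, prune
        N25 x:[29,30] y:[27,30] z:[59/2,30] -> hit [59/2,30] leaf, test {P15@t=59/2}
    N19 x:[75/2,45] y:[35,47] z:[59/2,36] -> miss, prune

11 AABB tests over nodes [0, 16, 2, 8, 28, 1, 18, 20, 9, 25, 19]; 1 leaf entered; closest P15.

== RESULT ==
[0, 16, 2, 8, 28, 1, 18, 20, 9, 25, 19]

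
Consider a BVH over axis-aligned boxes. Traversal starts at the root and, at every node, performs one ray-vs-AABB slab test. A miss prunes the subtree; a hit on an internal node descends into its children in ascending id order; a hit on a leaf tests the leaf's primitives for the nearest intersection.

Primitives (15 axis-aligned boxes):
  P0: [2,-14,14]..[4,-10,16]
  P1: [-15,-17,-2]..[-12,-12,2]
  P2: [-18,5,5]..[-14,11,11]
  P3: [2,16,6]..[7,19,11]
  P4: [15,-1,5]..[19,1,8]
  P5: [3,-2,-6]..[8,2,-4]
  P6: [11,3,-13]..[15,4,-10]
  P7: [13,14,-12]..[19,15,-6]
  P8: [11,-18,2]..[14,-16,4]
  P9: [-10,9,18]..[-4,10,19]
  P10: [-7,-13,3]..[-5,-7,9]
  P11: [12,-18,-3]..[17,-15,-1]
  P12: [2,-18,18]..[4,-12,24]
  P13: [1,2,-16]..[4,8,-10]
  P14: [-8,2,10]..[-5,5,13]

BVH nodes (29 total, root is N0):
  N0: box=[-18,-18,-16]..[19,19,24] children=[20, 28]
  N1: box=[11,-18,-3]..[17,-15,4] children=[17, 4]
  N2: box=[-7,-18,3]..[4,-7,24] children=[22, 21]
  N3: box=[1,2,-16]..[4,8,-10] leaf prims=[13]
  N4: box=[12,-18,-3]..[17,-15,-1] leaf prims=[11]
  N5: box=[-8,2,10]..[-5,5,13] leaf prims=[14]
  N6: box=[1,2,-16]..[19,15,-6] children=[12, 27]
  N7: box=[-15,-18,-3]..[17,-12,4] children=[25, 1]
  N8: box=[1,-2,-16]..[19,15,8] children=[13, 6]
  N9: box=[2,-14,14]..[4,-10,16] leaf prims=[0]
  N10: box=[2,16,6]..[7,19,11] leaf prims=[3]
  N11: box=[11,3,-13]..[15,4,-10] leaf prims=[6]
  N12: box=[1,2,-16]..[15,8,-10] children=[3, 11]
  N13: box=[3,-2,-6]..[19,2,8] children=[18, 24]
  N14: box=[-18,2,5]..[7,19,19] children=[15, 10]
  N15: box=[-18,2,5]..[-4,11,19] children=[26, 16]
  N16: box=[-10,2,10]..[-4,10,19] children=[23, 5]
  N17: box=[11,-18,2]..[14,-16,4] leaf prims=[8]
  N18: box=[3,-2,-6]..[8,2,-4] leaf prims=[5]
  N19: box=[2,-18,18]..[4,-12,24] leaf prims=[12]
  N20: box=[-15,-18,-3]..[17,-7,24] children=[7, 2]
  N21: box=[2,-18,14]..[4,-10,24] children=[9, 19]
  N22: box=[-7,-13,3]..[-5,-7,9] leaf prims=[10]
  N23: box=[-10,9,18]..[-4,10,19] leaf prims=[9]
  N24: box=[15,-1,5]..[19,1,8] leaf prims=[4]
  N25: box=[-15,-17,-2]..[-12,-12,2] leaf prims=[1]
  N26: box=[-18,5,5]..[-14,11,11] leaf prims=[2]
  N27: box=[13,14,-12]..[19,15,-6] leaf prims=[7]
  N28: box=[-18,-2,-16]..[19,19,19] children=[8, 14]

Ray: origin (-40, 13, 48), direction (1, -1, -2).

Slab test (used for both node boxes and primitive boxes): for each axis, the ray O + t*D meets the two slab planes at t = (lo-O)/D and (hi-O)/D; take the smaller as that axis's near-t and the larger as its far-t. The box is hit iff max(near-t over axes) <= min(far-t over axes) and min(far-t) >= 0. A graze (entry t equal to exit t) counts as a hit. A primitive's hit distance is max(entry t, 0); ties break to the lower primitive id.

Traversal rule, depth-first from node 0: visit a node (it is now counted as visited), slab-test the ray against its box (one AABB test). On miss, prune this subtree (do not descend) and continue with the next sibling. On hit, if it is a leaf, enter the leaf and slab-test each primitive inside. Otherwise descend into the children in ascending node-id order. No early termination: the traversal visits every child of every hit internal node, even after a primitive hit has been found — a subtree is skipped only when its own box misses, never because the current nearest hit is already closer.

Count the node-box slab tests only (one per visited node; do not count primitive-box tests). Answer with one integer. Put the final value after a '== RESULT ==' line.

Trace the traversal:
N0 x:[22,59] y:[-6,31] z:[12,32] -> hit [22,31], descend [20, 28]
  N20 x:[25,57] y:[20,31] z:[12,51/2] -> hit [25,51/2], descend [2, 7]
    N2 x:[33,44] y:[20,31] z:[12,45/2] -> miss, prune
    N7 x:[25,57] y:[25,31] z:[22,51/2] -> hit [25,51/2], descend [1, 25]
      N1 x:[51,57] y:[28,31] z:[22,51/2] -> miss, prune
      N25 x:[25,28] y:[25,30] z:[23,25] -> hit [25,25] leaf, test {P1@t=25}
  N28 x:[22,59] y:[-6,15] z:[29/2,32] -> miss, prune

7 AABB tests over nodes [0, 20, 2, 7, 1, 25, 28]; 1 leaf entered; closest P1.

== RESULT ==
7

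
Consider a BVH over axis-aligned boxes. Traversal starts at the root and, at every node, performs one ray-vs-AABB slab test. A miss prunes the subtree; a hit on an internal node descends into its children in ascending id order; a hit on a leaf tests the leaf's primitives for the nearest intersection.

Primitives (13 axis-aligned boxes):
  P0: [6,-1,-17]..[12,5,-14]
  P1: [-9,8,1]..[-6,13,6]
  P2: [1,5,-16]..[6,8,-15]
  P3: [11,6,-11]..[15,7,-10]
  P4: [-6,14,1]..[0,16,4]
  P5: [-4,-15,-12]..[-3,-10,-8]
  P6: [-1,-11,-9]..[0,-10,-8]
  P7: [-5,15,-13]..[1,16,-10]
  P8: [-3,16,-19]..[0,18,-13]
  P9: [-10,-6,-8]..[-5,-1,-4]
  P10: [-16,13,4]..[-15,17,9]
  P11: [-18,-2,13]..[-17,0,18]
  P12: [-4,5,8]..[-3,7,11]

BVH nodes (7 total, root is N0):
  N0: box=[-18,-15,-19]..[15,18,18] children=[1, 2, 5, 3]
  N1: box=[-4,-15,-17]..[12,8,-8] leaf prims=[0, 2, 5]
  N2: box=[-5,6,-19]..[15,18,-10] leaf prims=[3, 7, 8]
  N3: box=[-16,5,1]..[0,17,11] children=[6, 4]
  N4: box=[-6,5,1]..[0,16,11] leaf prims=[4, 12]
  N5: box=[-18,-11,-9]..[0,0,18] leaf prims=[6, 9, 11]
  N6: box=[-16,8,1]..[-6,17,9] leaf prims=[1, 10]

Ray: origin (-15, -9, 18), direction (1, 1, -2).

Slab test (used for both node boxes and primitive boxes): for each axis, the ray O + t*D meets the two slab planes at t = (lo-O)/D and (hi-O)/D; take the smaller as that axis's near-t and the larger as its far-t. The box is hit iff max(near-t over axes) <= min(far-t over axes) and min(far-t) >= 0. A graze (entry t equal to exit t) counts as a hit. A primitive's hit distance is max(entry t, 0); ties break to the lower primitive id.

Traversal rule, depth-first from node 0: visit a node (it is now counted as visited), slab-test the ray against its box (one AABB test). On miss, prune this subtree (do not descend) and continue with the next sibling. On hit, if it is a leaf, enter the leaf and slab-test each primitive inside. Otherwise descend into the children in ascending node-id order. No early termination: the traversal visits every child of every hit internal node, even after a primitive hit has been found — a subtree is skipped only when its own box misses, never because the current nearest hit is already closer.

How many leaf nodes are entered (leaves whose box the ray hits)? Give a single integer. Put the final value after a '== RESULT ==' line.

Traverse from the root:
N0 x:[-3,30] y:[-6,27] z:[0,37/2] -> hit [0,37/2], descend [1, 2, 3, 5]
  N1 x:[11,27] y:[-6,17] z:[13,35/2] -> hit [13,17] leaf, test {P0(miss), P2@t=33/2, P5(miss)}
  N2 x:[10,30] y:[15,27] z:[14,37/2] -> hit [15,37/2] leaf, test {P3(miss), P7(miss), P8(miss)}
  N3 x:[-1,15] y:[14,26] z:[7/2,17/2] -> miss, prune
  N5 x:[-3,15] y:[-2,9] z:[0,27/2] -> hit [0,9] leaf, test {P6(miss), P9(miss), P11(miss)}

Visited [0, 1, 2, 3, 5]. Tests: 5 box, 3 leaf. Nearest: P2.

== RESULT ==
3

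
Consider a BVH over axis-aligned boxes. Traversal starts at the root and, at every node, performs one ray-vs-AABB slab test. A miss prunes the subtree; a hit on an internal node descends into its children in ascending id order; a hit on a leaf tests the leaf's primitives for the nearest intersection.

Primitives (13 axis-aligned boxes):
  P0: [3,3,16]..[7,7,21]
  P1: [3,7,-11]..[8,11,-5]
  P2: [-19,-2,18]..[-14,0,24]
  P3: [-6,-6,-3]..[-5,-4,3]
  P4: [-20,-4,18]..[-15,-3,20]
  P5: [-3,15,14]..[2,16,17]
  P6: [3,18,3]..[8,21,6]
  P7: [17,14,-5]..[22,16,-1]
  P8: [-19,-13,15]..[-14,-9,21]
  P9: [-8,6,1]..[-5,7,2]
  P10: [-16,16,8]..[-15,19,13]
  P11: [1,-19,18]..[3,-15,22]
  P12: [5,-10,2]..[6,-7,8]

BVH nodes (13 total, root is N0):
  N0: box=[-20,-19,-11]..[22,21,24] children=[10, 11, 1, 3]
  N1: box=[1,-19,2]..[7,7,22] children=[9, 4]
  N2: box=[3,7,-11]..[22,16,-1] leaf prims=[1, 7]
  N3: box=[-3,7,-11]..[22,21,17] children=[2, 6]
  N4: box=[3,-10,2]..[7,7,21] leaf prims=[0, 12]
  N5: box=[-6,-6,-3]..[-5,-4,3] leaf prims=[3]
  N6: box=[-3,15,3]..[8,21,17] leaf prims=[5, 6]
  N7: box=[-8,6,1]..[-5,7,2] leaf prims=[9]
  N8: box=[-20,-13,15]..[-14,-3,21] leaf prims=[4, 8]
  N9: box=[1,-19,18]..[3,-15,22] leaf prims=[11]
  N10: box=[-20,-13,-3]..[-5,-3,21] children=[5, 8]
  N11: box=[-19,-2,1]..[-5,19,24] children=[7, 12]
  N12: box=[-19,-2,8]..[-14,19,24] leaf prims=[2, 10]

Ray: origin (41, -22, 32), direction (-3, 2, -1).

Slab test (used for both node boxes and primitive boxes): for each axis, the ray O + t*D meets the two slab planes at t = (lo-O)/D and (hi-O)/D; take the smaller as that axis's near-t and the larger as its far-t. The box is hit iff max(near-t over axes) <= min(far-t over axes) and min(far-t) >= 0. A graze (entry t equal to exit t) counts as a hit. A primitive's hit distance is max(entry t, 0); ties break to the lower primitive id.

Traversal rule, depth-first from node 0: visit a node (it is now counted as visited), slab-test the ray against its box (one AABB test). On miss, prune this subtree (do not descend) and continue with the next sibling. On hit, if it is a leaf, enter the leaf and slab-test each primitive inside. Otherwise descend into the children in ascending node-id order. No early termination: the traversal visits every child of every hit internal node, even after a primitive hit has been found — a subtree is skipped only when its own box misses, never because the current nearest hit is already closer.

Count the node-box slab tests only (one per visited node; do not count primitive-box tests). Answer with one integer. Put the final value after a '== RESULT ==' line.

Trace the traversal:
N0 x:[19/3,61/3] y:[3/2,43/2] z:[8,43] -> hit [8,61/3], descend [1, 3, 10, 11]
  N1 x:[34/3,40/3] y:[3/2,29/2] z:[10,30] -> hit [34/3,40/3], descend [4, 9]
    N4 x:[34/3,38/3] y:[6,29/2] z:[11,30] -> hit [34/3,38/3] leaf, test {P0@t=25/2, P12(miss)}
    N9 x:[38/3,40/3] y:[3/2,7/2] z:[10,14] -> miss, prune
  N3 x:[19/3,44/3] y:[29/2,43/2] z:[15,43] -> miss, prune
  N10 x:[46/3,61/3] y:[9/2,19/2] z:[11,35] -> miss, prune
  N11 x:[46/3,20] y:[10,41/2] z:[8,31] -> hit [46/3,20], descend [7, 12]
    N7 x:[46/3,49/3] y:[14,29/2] z:[30,31] -> miss, prune
    N12 x:[55/3,20] y:[10,41/2] z:[8,24] -> hit [55/3,20] leaf, test {P2(miss), P10@t=19}

9 AABB tests over nodes [0, 1, 4, 9, 3, 10, 11, 7, 12]; 2 leaves entered; closest P0.

== RESULT ==
9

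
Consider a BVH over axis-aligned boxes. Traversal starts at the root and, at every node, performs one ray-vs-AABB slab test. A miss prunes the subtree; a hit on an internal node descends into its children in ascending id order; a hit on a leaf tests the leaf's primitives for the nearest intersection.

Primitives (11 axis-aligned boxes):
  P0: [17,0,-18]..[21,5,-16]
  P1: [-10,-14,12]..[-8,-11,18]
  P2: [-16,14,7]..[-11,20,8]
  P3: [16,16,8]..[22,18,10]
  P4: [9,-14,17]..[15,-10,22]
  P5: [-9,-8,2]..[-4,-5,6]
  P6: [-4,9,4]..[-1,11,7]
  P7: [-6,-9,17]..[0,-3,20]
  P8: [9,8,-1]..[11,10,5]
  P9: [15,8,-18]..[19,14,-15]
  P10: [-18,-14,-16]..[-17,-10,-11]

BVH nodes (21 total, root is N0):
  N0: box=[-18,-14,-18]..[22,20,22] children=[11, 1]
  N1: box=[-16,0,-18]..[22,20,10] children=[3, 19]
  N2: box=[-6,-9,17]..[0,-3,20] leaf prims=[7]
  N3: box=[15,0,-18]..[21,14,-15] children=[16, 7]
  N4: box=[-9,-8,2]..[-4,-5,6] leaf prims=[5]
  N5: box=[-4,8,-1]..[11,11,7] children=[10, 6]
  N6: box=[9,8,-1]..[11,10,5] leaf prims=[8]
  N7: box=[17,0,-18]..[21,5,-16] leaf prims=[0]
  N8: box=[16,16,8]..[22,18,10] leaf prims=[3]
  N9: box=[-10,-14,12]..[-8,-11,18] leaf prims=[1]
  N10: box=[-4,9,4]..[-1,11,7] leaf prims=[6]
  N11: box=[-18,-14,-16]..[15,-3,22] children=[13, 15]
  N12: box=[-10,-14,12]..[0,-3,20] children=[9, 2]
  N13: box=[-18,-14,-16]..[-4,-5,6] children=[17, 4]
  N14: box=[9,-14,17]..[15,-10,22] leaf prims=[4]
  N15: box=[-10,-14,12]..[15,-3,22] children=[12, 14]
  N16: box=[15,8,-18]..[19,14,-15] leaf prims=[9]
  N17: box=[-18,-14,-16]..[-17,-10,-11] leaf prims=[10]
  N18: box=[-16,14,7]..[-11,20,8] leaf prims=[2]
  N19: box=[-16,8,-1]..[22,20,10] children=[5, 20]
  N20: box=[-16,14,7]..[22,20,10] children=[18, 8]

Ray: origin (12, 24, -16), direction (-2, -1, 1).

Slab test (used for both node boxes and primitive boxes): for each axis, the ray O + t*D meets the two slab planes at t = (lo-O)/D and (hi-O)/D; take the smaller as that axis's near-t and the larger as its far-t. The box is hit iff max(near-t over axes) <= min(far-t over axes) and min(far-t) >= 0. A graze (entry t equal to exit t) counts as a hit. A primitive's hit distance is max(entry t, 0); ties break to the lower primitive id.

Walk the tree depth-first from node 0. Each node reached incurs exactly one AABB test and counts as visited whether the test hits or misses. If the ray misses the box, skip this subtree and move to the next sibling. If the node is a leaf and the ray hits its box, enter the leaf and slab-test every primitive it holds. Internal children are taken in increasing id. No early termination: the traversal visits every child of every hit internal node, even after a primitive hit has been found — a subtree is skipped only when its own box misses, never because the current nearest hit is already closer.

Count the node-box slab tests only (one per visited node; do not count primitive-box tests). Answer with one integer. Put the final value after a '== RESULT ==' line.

Trace the traversal:
N0 x:[-5,15] y:[4,38] z:[-2,38] -> hit [4,15], descend [1, 11]
  N1 x:[-5,14] y:[4,24] z:[-2,26] -> hit [4,14], descend [3, 19]
    N3 x:[-9/2,-3/2] y:[10,24] z:[-2,1] -> miss, prune
    N19 x:[-5,14] y:[4,16] z:[15,26] -> miss, prune
  N11 x:[-3/2,15] y:[27,38] z:[0,38] -> miss, prune

Visited [0, 1, 3, 19, 11]. Tests: 5 box, 0 leaf. Nearest: miss.

== RESULT ==
5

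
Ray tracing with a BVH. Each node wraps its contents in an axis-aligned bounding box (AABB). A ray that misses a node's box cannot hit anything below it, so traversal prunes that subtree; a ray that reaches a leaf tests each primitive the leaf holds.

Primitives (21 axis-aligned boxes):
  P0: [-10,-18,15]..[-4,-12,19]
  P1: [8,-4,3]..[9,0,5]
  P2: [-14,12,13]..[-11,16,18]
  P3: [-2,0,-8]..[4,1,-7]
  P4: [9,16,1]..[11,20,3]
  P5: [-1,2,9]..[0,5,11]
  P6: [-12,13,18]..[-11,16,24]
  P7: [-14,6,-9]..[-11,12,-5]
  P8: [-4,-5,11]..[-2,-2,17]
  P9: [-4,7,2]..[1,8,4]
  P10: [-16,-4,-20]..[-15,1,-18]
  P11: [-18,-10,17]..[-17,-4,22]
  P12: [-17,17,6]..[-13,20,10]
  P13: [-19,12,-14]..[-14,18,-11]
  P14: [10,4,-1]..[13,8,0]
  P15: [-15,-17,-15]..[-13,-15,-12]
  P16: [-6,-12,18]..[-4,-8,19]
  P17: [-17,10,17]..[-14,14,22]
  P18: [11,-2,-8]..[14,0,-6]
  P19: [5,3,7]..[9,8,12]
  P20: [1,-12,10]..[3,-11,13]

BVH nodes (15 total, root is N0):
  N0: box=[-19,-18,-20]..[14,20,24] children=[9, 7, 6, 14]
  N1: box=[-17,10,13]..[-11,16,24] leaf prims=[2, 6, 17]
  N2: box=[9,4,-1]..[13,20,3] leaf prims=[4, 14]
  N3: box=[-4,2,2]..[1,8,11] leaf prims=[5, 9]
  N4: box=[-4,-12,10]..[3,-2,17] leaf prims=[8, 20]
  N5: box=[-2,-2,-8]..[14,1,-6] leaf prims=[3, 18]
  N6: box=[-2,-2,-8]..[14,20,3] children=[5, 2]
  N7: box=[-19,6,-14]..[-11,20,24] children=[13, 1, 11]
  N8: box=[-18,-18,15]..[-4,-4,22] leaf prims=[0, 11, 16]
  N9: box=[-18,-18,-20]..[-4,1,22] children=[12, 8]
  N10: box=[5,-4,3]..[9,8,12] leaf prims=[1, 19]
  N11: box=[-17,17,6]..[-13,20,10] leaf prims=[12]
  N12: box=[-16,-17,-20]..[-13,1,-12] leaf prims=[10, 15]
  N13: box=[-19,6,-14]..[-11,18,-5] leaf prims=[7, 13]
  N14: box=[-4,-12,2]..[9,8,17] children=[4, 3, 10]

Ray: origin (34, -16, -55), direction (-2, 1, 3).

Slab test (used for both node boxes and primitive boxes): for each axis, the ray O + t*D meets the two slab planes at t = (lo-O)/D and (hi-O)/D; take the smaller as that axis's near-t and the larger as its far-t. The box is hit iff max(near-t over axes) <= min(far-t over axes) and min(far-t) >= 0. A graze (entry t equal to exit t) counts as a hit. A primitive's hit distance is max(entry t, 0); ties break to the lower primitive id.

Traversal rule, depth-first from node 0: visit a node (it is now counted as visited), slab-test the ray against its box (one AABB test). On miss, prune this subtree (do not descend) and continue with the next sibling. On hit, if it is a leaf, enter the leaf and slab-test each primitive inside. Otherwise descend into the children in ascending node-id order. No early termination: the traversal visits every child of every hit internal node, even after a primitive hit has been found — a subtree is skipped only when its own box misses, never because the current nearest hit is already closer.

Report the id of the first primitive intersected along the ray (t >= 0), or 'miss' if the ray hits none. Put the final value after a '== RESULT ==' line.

Traverse from the root:
N0 x:[10,53/2] y:[-2,36] z:[35/3,79/3] -> hit [35/3,79/3], descend [6, 7, 9, 14]
  N6 x:[10,18] y:[14,36] z:[47/3,58/3] -> hit [47/3,18], descend [2, 5]
    N2 x:[21/2,25/2] y:[20,36] z:[18,58/3] -> miss, prune
    N5 x:[10,18] y:[14,17] z:[47/3,49/3] -> hit [47/3,49/3] leaf, test {P3@t=16, P18(miss)}
  N7 x:[45/2,53/2] y:[22,36] z:[41/3,79/3] -> hit [45/2,79/3], descend [1, 11, 13]
    N1 x:[45/2,51/2] y:[26,32] z:[68/3,79/3] -> miss, prune
    N11 x:[47/2,51/2] y:[33,36] z:[61/3,65/3] -> miss, prune
    N13 x:[45/2,53/2] y:[22,34] z:[41/3,50/3] -> miss, prune
  N9 x:[19,26] y:[-2,17] z:[35/3,77/3] -> miss, prune
  N14 x:[25/2,19] y:[4,24] z:[19,24] -> hit [19,19], descend [3, 4, 10]
    N3 x:[33/2,19] y:[18,24] z:[19,22] -> hit [19,19] leaf, test {P5(miss), P9(miss)}
    N4 x:[31/2,19] y:[4,14] z:[65/3,24] -> miss, prune
    N10 x:[25/2,29/2] y:[12,24] z:[58/3,67/3] -> miss, prune

Visited [0, 6, 2, 5, 7, 1, 11, 13, 9, 14, 3, 4, 10]. Tests: 13 box, 2 leaf. Nearest: P3.

== RESULT ==
3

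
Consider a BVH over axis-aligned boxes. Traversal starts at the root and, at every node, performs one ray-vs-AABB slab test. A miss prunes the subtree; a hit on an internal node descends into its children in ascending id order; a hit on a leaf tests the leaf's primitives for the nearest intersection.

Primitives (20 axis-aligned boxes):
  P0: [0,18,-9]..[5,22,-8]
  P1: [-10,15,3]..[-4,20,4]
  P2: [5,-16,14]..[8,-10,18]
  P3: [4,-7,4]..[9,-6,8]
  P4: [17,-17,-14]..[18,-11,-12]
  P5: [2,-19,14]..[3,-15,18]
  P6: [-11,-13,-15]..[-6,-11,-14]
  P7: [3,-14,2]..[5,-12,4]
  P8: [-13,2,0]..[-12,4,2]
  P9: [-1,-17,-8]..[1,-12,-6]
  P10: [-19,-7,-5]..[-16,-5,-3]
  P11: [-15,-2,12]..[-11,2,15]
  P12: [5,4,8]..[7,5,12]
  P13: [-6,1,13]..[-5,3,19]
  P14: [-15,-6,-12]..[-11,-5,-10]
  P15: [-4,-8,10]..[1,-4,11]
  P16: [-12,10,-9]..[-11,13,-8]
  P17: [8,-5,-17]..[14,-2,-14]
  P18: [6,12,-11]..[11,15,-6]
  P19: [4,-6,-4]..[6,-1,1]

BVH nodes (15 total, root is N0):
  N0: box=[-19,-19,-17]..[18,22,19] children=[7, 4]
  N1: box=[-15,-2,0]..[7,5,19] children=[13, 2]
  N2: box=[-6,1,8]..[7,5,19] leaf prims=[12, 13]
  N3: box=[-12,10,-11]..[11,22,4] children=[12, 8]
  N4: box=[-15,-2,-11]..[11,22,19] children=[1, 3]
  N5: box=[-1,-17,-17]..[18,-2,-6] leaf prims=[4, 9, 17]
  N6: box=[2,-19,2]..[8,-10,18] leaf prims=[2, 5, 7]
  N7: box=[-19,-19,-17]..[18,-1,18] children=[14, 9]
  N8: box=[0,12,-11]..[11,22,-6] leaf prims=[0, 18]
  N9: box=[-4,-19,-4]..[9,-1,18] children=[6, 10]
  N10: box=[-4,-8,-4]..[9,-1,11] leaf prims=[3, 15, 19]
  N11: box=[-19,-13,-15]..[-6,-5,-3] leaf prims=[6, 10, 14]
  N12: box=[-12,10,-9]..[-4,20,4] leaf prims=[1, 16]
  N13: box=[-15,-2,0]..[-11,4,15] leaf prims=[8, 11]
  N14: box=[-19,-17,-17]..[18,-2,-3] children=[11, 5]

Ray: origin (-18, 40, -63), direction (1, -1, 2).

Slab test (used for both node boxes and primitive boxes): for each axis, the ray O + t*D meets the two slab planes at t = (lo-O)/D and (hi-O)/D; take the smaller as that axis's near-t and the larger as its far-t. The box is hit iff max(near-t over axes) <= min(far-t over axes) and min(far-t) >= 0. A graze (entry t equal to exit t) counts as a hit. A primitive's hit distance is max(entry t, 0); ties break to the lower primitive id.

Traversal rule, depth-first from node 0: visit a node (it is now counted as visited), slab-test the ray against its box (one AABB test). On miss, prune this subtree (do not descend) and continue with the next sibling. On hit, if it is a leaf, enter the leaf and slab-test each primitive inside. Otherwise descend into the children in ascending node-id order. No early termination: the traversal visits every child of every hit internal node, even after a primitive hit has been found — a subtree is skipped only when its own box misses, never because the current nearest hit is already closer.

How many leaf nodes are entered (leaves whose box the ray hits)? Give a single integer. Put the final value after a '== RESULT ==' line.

Walk:
N0 x:[-1,36] y:[18,59] z:[23,41] -> hit [23,36], descend [4, 7]
  N4 x:[3,29] y:[18,42] z:[26,41] -> hit [26,29], descend [1, 3]
    N1 x:[3,25] y:[35,42] z:[63/2,41] -> miss, prune
    N3 x:[6,29] y:[18,30] z:[26,67/2] -> hit [26,29], descend [8, 12]
      N8 x:[18,29] y:[18,28] z:[26,57/2] -> hit [26,28] leaf, test {P0(miss), P18@t=26}
      N12 x:[6,14] y:[20,30] z:[27,67/2] -> miss, prune
  N7 x:[-1,36] y:[41,59] z:[23,81/2] -> miss, prune

Visited [0, 4, 1, 3, 8, 12, 7]. Tests: 7 box, 1 leaf. Nearest: P18.

== RESULT ==
1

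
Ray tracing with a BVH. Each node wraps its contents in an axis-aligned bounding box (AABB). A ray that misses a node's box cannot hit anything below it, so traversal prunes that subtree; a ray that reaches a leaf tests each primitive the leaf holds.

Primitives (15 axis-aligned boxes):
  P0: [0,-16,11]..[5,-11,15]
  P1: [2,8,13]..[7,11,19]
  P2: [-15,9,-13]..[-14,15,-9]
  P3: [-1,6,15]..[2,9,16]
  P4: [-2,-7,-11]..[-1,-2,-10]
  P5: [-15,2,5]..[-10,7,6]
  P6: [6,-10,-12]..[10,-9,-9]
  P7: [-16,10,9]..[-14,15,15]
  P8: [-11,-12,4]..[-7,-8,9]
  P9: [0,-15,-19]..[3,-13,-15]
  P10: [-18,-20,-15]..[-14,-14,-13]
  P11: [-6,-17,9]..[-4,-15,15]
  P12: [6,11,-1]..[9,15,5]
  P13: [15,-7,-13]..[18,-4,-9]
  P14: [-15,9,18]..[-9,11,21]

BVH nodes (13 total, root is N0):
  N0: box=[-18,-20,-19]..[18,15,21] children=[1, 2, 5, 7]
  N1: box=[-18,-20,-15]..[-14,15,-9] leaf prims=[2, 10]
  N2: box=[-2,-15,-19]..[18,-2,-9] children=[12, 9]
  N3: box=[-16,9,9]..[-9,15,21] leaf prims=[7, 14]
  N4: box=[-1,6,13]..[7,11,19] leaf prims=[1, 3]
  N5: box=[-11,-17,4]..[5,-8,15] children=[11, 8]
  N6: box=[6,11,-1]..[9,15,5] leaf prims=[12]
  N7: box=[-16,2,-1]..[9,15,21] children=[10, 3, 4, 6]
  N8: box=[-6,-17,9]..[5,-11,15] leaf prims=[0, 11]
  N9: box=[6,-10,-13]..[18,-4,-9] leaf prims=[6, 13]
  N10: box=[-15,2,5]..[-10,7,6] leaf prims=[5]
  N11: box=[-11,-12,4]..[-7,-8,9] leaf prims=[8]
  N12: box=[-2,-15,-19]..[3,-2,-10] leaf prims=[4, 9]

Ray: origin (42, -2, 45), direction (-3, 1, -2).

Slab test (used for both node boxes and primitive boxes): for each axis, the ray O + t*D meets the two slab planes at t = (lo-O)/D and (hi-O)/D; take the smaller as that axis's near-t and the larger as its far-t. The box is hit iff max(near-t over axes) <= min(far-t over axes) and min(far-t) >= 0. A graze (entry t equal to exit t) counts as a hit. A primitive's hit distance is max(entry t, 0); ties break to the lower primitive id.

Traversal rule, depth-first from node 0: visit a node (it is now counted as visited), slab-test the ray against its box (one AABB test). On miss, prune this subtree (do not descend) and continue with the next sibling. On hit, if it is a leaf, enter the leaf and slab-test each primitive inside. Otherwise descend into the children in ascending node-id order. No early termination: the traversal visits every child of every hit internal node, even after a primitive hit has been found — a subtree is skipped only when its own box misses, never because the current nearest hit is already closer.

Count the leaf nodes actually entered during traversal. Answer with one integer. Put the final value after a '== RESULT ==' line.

Trace the traversal:
N0 x:[8,20] y:[-18,17] z:[12,32] -> hit [12,17], descend [1, 2, 5, 7]
  N1 x:[56/3,20] y:[-18,17] z:[27,30] -> miss, prune
  N2 x:[8,44/3] y:[-13,0] z:[27,32] -> miss, prune
  N5 x:[37/3,53/3] y:[-15,-6] z:[15,41/2] -> miss, prune
  N7 x:[11,58/3] y:[4,17] z:[12,23] -> hit [12,17], descend [3, 4, 6, 10]
    N3 x:[17,58/3] y:[11,17] z:[12,18] -> hit [17,17] leaf, test {P7(miss), P14(miss)}
    N4 x:[35/3,43/3] y:[8,13] z:[13,16] -> hit [13,13] leaf, test {P1@t=13, P3(miss)}
    N6 x:[11,12] y:[13,17] z:[20,23] -> miss, prune
    N10 x:[52/3,19] y:[4,9] z:[39/2,20] -> miss, prune

9 AABB tests over nodes [0, 1, 2, 5, 7, 3, 4, 6, 10]; 2 leaves entered; closest P1.

== RESULT ==
2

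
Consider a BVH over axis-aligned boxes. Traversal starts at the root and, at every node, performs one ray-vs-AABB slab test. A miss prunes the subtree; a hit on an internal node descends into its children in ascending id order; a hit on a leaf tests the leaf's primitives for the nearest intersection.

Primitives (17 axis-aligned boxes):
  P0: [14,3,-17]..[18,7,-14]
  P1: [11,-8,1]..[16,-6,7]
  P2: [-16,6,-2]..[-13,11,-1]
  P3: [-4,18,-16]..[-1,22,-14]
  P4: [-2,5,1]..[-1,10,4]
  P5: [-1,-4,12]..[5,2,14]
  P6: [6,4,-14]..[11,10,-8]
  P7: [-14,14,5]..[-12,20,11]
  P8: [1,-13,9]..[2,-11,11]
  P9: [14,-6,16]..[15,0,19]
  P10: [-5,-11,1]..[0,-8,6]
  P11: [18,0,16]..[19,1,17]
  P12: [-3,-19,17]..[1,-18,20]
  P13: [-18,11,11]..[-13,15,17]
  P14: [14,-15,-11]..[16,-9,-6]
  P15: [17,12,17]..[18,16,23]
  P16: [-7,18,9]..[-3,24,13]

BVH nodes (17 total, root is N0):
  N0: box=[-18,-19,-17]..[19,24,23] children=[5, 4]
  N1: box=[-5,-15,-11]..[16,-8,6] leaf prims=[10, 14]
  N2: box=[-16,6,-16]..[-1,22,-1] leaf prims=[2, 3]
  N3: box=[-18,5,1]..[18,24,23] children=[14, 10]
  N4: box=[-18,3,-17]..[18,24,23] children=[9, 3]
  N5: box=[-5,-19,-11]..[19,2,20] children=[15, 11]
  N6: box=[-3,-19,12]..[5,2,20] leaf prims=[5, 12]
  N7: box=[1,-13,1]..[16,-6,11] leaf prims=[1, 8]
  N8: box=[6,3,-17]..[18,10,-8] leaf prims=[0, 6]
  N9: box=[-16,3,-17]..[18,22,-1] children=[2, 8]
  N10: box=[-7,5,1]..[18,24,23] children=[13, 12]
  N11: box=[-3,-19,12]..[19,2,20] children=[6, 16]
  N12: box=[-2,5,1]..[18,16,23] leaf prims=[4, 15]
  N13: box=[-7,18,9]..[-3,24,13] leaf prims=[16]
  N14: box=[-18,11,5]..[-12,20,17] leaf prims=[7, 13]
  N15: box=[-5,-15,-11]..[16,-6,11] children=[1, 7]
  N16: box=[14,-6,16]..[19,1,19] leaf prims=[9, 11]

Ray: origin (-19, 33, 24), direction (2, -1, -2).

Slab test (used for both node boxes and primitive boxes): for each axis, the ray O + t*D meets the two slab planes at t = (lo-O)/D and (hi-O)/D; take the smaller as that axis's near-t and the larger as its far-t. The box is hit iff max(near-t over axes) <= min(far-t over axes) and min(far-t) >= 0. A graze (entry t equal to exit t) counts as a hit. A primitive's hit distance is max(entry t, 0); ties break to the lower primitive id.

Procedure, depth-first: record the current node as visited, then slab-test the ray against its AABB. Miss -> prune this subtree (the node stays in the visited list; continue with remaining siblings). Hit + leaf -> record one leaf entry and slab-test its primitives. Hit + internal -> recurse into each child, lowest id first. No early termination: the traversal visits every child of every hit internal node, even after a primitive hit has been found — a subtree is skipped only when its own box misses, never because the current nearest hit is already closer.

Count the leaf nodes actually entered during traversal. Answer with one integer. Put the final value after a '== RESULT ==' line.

Trace the traversal:
N0 x:[1/2,19] y:[9,52] z:[1/2,41/2] -> hit [9,19], descend [4, 5]
  N4 x:[1/2,37/2] y:[9,30] z:[1/2,41/2] -> hit [9,37/2], descend [3, 9]
    N3 x:[1/2,37/2] y:[9,28] z:[1/2,23/2] -> hit [9,23/2], descend [10, 14]
      N10 x:[6,37/2] y:[9,28] z:[1/2,23/2] -> hit [9,23/2], descend [12, 13]
        N12 x:[17/2,37/2] y:[17,28] z:[1/2,23/2] -> miss, prune
        N13 x:[6,8] y:[9,15] z:[11/2,15/2] -> miss, prune
      N14 x:[1/2,7/2] y:[13,22] z:[7/2,19/2] -> miss, prune
    N9 x:[3/2,37/2] y:[11,30] z:[25/2,41/2] -> hit [25/2,37/2], descend [2, 8]
      N2 x:[3/2,9] y:[11,27] z:[25/2,20] -> miss, prune
      N8 x:[25/2,37/2] y:[23,30] z:[16,41/2] -> miss, prune
  N5 x:[7,19] y:[31,52] z:[2,35/2] -> miss, prune

11 AABB tests over nodes [0, 4, 3, 10, 12, 13, 14, 9, 2, 8, 5]; 0 leaves entered; closest miss.

== RESULT ==
0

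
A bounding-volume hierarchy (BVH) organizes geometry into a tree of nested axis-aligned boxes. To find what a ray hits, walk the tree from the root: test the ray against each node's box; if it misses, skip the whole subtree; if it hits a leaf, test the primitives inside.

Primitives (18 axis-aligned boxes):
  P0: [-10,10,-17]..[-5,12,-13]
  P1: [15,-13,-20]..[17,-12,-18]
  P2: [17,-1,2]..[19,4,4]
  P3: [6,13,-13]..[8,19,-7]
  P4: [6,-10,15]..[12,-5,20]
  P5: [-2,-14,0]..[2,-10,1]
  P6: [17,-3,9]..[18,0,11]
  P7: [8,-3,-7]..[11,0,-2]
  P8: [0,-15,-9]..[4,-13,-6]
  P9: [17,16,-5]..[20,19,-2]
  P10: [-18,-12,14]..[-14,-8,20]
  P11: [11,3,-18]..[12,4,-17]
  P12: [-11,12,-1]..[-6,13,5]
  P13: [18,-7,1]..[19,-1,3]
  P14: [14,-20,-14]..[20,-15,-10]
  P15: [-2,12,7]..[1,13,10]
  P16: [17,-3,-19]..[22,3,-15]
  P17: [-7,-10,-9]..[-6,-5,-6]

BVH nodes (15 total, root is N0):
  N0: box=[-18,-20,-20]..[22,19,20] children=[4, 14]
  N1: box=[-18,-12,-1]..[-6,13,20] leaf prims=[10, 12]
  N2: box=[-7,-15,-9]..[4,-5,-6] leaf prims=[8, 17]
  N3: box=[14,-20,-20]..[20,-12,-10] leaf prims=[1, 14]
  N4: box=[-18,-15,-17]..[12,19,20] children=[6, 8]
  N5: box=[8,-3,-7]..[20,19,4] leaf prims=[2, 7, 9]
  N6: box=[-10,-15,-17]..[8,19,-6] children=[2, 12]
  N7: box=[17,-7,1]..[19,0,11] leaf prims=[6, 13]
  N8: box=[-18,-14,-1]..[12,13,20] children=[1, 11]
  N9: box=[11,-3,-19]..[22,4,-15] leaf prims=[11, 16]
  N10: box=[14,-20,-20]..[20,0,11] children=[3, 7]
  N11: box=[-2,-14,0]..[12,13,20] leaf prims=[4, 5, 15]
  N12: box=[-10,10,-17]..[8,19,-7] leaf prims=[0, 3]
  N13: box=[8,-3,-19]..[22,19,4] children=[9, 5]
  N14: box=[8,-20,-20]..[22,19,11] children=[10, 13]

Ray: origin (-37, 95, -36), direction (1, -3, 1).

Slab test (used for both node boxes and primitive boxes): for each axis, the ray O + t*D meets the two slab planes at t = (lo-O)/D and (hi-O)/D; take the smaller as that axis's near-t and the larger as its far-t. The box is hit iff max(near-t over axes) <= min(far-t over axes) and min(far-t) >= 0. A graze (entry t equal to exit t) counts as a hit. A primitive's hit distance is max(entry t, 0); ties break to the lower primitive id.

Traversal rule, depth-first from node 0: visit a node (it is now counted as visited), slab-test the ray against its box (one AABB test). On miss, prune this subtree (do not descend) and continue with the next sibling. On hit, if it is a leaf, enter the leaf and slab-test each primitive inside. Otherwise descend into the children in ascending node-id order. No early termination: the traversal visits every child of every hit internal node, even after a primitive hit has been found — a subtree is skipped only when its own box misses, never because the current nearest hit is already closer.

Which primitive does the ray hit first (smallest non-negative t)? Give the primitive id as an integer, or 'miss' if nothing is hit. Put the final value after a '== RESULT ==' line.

Walk:
N0 x:[19,59] y:[76/3,115/3] z:[16,56] -> hit [76/3,115/3], descend [4, 14]
  N4 x:[19,49] y:[76/3,110/3] z:[19,56] -> hit [76/3,110/3], descend [6, 8]
    N6 x:[27,45] y:[76/3,110/3] z:[19,30] -> hit [27,30], descend [2, 12]
      N2 x:[30,41] y:[100/3,110/3] z:[27,30] -> miss, prune
      N12 x:[27,45] y:[76/3,85/3] z:[19,29] -> hit [27,85/3] leaf, test {P0(miss), P3(miss)}
    N8 x:[19,49] y:[82/3,109/3] z:[35,56] -> hit [35,109/3], descend [1, 11]
      N1 x:[19,31] y:[82/3,107/3] z:[35,56] -> miss, prune
      N11 x:[35,49] y:[82/3,109/3] z:[36,56] -> hit [36,109/3] leaf, test {P4(miss), P5@t=36, P15(miss)}
  N14 x:[45,59] y:[76/3,115/3] z:[16,47] -> miss, prune

9 AABB tests over nodes [0, 4, 6, 2, 12, 8, 1, 11, 14]; 2 leaves entered; closest P5.

== RESULT ==
5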